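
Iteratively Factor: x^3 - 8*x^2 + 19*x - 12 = (x - 1)*(x^2 - 7*x + 12) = (x - 4)*(x - 1)*(x - 3)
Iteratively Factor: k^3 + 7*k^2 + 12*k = (k)*(k^2 + 7*k + 12) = k*(k + 3)*(k + 4)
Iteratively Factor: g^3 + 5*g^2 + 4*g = (g + 4)*(g^2 + g) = (g + 1)*(g + 4)*(g)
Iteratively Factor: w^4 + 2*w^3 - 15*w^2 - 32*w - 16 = (w + 1)*(w^3 + w^2 - 16*w - 16) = (w + 1)^2*(w^2 - 16) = (w - 4)*(w + 1)^2*(w + 4)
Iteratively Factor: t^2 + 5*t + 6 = (t + 3)*(t + 2)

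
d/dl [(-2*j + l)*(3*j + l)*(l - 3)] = -6*j^2 + 2*j*l - 3*j + 3*l^2 - 6*l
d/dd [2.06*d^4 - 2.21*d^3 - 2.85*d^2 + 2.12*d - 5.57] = 8.24*d^3 - 6.63*d^2 - 5.7*d + 2.12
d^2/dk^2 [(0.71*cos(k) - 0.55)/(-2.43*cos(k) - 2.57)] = (7.681716*sin(k)^2 + 8.124284*cos(k) + 7.681716)/(14.348907*cos(k)^3 + 45.526779*cos(k)^2 + 48.149721*cos(k) + 16.974593)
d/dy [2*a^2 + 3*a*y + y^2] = 3*a + 2*y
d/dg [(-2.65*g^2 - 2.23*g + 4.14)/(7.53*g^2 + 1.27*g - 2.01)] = (13.4264*g^2 - 51.6954*g - 0.7755)/(56.7009*g^4 + 19.1262*g^3 - 28.6577*g^2 - 5.1054*g + 4.0401)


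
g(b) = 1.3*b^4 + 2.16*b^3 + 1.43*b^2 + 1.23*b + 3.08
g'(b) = 5.2*b^3 + 6.48*b^2 + 2.86*b + 1.23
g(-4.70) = 438.99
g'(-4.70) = -408.95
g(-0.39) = 2.72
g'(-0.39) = 0.79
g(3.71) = 383.91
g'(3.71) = 366.57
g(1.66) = 28.81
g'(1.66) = 47.62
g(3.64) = 358.90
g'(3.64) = 348.29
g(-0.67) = 2.51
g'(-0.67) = 0.66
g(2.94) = 171.07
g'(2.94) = 197.79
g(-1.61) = 4.53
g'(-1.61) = -8.28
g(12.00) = 30913.04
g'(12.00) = 9954.27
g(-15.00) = 58828.88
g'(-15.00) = -16133.67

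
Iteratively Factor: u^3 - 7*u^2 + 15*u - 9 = (u - 3)*(u^2 - 4*u + 3) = (u - 3)^2*(u - 1)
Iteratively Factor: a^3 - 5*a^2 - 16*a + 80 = (a + 4)*(a^2 - 9*a + 20) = (a - 5)*(a + 4)*(a - 4)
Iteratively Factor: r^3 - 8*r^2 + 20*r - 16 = (r - 4)*(r^2 - 4*r + 4) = (r - 4)*(r - 2)*(r - 2)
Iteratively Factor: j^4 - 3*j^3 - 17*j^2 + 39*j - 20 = (j - 1)*(j^3 - 2*j^2 - 19*j + 20) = (j - 5)*(j - 1)*(j^2 + 3*j - 4) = (j - 5)*(j - 1)*(j + 4)*(j - 1)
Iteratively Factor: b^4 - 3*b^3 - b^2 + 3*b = (b - 3)*(b^3 - b) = b*(b - 3)*(b^2 - 1) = b*(b - 3)*(b + 1)*(b - 1)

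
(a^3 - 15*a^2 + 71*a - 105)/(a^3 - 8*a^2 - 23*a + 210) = (a^2 - 8*a + 15)/(a^2 - a - 30)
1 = 1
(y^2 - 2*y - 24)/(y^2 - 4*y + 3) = (y^2 - 2*y - 24)/(y^2 - 4*y + 3)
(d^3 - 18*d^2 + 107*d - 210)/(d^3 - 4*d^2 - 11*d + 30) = (d^2 - 13*d + 42)/(d^2 + d - 6)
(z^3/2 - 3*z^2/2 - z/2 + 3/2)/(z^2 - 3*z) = (z^2 - 1)/(2*z)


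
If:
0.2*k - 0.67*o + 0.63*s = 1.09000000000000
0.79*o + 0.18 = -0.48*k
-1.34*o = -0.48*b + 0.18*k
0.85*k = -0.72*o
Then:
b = -1.16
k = 0.40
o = -0.47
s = 1.10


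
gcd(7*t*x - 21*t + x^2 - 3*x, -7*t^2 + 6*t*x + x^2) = 7*t + x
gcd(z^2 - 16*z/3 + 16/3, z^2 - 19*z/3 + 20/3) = z - 4/3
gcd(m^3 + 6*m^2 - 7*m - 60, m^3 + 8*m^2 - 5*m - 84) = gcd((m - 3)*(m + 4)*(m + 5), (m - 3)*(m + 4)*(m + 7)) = m^2 + m - 12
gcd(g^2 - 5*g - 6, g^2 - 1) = g + 1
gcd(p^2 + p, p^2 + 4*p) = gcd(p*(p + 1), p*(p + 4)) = p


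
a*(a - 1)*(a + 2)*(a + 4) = a^4 + 5*a^3 + 2*a^2 - 8*a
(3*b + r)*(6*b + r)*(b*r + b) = 18*b^3*r + 18*b^3 + 9*b^2*r^2 + 9*b^2*r + b*r^3 + b*r^2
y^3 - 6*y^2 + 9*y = y*(y - 3)^2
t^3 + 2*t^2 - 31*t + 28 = (t - 4)*(t - 1)*(t + 7)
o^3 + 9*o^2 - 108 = (o - 3)*(o + 6)^2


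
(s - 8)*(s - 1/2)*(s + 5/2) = s^3 - 6*s^2 - 69*s/4 + 10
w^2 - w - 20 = (w - 5)*(w + 4)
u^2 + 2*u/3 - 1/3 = (u - 1/3)*(u + 1)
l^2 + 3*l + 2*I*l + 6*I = (l + 3)*(l + 2*I)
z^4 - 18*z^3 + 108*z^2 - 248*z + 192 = (z - 8)*(z - 6)*(z - 2)^2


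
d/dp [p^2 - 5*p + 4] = 2*p - 5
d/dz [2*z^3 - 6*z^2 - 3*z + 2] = 6*z^2 - 12*z - 3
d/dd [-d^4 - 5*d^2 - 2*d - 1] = -4*d^3 - 10*d - 2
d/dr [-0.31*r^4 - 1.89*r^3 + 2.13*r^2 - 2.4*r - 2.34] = -1.24*r^3 - 5.67*r^2 + 4.26*r - 2.4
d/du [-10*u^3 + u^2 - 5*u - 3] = -30*u^2 + 2*u - 5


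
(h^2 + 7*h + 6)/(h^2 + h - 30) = (h + 1)/(h - 5)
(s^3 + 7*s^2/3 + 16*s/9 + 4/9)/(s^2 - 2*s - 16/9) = (3*s^2 + 5*s + 2)/(3*s - 8)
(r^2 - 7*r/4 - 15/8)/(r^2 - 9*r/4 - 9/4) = (r - 5/2)/(r - 3)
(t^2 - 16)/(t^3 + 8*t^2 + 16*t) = (t - 4)/(t*(t + 4))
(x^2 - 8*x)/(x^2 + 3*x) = (x - 8)/(x + 3)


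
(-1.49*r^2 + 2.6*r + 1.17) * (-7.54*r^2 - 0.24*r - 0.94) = 11.2346*r^4 - 19.2464*r^3 - 8.0452*r^2 - 2.7248*r - 1.0998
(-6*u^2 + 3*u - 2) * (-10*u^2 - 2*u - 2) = 60*u^4 - 18*u^3 + 26*u^2 - 2*u + 4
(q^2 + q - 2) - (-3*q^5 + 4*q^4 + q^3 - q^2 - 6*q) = 3*q^5 - 4*q^4 - q^3 + 2*q^2 + 7*q - 2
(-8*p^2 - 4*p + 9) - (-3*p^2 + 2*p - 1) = -5*p^2 - 6*p + 10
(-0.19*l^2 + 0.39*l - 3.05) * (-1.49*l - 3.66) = 0.2831*l^3 + 0.1143*l^2 + 3.1171*l + 11.163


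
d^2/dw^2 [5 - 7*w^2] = -14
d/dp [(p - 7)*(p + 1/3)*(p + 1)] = 3*p^2 - 34*p/3 - 9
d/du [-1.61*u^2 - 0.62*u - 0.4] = -3.22*u - 0.62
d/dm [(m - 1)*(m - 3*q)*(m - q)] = 3*m^2 - 8*m*q - 2*m + 3*q^2 + 4*q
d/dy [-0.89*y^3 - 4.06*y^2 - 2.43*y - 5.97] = -2.67*y^2 - 8.12*y - 2.43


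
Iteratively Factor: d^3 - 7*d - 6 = (d + 1)*(d^2 - d - 6) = (d + 1)*(d + 2)*(d - 3)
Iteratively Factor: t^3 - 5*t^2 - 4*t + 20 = (t - 5)*(t^2 - 4) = (t - 5)*(t + 2)*(t - 2)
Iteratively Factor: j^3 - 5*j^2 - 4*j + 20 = (j + 2)*(j^2 - 7*j + 10) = (j - 5)*(j + 2)*(j - 2)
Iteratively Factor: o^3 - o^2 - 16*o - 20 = (o + 2)*(o^2 - 3*o - 10) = (o + 2)^2*(o - 5)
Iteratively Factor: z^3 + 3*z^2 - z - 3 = (z + 3)*(z^2 - 1) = (z - 1)*(z + 3)*(z + 1)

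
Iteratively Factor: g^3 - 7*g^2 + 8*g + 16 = (g + 1)*(g^2 - 8*g + 16) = (g - 4)*(g + 1)*(g - 4)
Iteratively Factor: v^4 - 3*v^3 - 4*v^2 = (v)*(v^3 - 3*v^2 - 4*v) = v*(v - 4)*(v^2 + v) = v^2*(v - 4)*(v + 1)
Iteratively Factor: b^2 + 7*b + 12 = (b + 4)*(b + 3)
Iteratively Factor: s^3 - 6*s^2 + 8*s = (s - 4)*(s^2 - 2*s) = (s - 4)*(s - 2)*(s)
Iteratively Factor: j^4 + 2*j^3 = (j)*(j^3 + 2*j^2) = j^2*(j^2 + 2*j) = j^3*(j + 2)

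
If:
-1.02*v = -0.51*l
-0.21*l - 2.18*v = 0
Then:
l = 0.00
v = 0.00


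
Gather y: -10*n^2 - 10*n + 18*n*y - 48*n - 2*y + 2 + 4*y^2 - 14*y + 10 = -10*n^2 - 58*n + 4*y^2 + y*(18*n - 16) + 12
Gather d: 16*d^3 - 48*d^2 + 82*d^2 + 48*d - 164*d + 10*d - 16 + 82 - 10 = 16*d^3 + 34*d^2 - 106*d + 56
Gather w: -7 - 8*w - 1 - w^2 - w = -w^2 - 9*w - 8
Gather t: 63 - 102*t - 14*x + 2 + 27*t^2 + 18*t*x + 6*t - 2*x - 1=27*t^2 + t*(18*x - 96) - 16*x + 64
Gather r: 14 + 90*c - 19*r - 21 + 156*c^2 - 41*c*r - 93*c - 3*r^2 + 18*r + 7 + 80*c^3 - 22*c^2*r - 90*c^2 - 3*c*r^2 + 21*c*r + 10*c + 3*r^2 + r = 80*c^3 + 66*c^2 - 3*c*r^2 + 7*c + r*(-22*c^2 - 20*c)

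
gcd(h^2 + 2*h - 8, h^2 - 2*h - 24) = h + 4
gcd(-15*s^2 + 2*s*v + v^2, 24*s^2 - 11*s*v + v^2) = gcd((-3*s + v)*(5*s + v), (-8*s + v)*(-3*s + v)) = 3*s - v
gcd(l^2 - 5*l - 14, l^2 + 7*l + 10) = l + 2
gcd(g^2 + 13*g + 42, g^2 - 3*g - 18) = 1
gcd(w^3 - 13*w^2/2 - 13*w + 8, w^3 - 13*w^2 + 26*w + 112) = w^2 - 6*w - 16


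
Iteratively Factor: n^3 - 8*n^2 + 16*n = (n)*(n^2 - 8*n + 16) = n*(n - 4)*(n - 4)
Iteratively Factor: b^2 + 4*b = (b)*(b + 4)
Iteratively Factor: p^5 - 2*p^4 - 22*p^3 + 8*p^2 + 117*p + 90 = (p - 3)*(p^4 + p^3 - 19*p^2 - 49*p - 30) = (p - 3)*(p + 1)*(p^3 - 19*p - 30) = (p - 3)*(p + 1)*(p + 3)*(p^2 - 3*p - 10) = (p - 3)*(p + 1)*(p + 2)*(p + 3)*(p - 5)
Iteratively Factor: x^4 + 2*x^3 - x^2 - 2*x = (x)*(x^3 + 2*x^2 - x - 2) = x*(x - 1)*(x^2 + 3*x + 2) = x*(x - 1)*(x + 1)*(x + 2)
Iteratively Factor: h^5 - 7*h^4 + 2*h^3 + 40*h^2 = (h + 2)*(h^4 - 9*h^3 + 20*h^2) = h*(h + 2)*(h^3 - 9*h^2 + 20*h) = h*(h - 4)*(h + 2)*(h^2 - 5*h) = h*(h - 5)*(h - 4)*(h + 2)*(h)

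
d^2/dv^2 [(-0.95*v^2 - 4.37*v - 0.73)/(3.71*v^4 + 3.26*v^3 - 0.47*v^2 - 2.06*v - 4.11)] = (-78.45537*v^8 - 790.728624*v^7 - 1070.115762*v^6 - 584.933238*v^5 - 616.335846*v^4 - 1529.458262*v^3 - 796.738464*v^2 - 12.27741*v + 38.52772)/(51.064811*v^12 + 134.612898*v^11 + 98.877807*v^10 - 84.522934*v^9 - 331.726908*v^8 - 340.21887*v^7 - 21.973229*v^6 + 266.387814*v^5 + 344.908596*v^4 + 132.58711*v^3 - 76.141449*v^2 - 104.393178*v - 69.426531)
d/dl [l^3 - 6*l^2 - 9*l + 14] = 3*l^2 - 12*l - 9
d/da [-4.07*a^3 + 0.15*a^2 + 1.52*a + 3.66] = -12.21*a^2 + 0.3*a + 1.52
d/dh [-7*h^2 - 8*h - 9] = -14*h - 8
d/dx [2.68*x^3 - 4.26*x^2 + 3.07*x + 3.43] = 8.04*x^2 - 8.52*x + 3.07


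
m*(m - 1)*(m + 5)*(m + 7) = m^4 + 11*m^3 + 23*m^2 - 35*m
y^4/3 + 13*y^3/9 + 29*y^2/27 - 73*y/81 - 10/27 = (y/3 + 1)*(y - 2/3)*(y + 1/3)*(y + 5/3)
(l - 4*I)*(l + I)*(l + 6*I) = l^3 + 3*I*l^2 + 22*l + 24*I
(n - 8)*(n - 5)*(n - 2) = n^3 - 15*n^2 + 66*n - 80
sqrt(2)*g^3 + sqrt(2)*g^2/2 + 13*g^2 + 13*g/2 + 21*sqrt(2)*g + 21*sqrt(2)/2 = (g + 3*sqrt(2))*(g + 7*sqrt(2)/2)*(sqrt(2)*g + sqrt(2)/2)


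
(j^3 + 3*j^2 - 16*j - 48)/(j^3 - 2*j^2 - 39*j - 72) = (j^2 - 16)/(j^2 - 5*j - 24)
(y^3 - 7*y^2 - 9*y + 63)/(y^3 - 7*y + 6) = (y^2 - 10*y + 21)/(y^2 - 3*y + 2)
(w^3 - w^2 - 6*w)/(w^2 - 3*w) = w + 2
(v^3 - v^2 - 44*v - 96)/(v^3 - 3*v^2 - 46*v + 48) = (v^2 + 7*v + 12)/(v^2 + 5*v - 6)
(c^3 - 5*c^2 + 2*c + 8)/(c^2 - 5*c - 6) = (c^2 - 6*c + 8)/(c - 6)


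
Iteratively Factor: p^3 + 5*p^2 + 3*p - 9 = (p + 3)*(p^2 + 2*p - 3) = (p + 3)^2*(p - 1)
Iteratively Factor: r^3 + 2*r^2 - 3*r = (r - 1)*(r^2 + 3*r) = r*(r - 1)*(r + 3)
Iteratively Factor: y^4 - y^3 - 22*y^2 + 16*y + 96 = (y - 3)*(y^3 + 2*y^2 - 16*y - 32) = (y - 4)*(y - 3)*(y^2 + 6*y + 8) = (y - 4)*(y - 3)*(y + 4)*(y + 2)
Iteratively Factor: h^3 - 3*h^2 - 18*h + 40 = (h + 4)*(h^2 - 7*h + 10) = (h - 2)*(h + 4)*(h - 5)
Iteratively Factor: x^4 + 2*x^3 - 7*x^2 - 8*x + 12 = (x - 2)*(x^3 + 4*x^2 + x - 6) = (x - 2)*(x - 1)*(x^2 + 5*x + 6) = (x - 2)*(x - 1)*(x + 2)*(x + 3)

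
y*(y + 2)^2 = y^3 + 4*y^2 + 4*y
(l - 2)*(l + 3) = l^2 + l - 6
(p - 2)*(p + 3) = p^2 + p - 6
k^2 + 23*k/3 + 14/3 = (k + 2/3)*(k + 7)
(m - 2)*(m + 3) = m^2 + m - 6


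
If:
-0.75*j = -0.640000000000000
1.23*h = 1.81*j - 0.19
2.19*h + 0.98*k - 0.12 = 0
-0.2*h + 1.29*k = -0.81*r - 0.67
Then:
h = 1.10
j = 0.85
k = -2.34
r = 3.17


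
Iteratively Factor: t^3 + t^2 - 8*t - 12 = (t + 2)*(t^2 - t - 6) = (t - 3)*(t + 2)*(t + 2)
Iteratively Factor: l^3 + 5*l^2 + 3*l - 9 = (l - 1)*(l^2 + 6*l + 9) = (l - 1)*(l + 3)*(l + 3)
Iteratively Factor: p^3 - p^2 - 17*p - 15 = (p - 5)*(p^2 + 4*p + 3) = (p - 5)*(p + 3)*(p + 1)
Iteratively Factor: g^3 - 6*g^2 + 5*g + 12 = (g + 1)*(g^2 - 7*g + 12) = (g - 4)*(g + 1)*(g - 3)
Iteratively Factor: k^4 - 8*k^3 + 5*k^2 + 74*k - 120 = (k - 5)*(k^3 - 3*k^2 - 10*k + 24) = (k - 5)*(k - 4)*(k^2 + k - 6) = (k - 5)*(k - 4)*(k + 3)*(k - 2)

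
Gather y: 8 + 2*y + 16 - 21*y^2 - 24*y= -21*y^2 - 22*y + 24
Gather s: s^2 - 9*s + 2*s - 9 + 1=s^2 - 7*s - 8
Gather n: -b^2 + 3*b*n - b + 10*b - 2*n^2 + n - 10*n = -b^2 + 9*b - 2*n^2 + n*(3*b - 9)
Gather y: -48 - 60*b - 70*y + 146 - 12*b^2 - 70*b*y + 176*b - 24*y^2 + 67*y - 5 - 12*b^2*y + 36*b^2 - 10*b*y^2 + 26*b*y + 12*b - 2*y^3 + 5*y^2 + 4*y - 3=24*b^2 + 128*b - 2*y^3 + y^2*(-10*b - 19) + y*(-12*b^2 - 44*b + 1) + 90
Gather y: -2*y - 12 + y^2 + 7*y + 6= y^2 + 5*y - 6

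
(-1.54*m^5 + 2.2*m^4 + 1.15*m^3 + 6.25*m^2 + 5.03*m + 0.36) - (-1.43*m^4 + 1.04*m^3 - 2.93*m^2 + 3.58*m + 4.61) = -1.54*m^5 + 3.63*m^4 + 0.11*m^3 + 9.18*m^2 + 1.45*m - 4.25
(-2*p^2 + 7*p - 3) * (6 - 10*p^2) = 20*p^4 - 70*p^3 + 18*p^2 + 42*p - 18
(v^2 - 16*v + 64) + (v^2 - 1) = 2*v^2 - 16*v + 63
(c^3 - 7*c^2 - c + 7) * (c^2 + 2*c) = c^5 - 5*c^4 - 15*c^3 + 5*c^2 + 14*c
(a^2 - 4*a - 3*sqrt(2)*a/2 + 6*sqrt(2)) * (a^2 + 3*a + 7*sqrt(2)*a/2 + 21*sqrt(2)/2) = a^4 - a^3 + 2*sqrt(2)*a^3 - 45*a^2/2 - 2*sqrt(2)*a^2 - 24*sqrt(2)*a + 21*a/2 + 126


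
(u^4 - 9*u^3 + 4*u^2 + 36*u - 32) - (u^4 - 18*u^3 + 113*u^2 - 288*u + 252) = 9*u^3 - 109*u^2 + 324*u - 284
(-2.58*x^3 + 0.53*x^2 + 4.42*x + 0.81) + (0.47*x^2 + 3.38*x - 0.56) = -2.58*x^3 + 1.0*x^2 + 7.8*x + 0.25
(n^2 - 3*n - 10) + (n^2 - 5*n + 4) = 2*n^2 - 8*n - 6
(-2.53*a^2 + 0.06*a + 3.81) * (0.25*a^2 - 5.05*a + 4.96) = -0.6325*a^4 + 12.7915*a^3 - 11.8993*a^2 - 18.9429*a + 18.8976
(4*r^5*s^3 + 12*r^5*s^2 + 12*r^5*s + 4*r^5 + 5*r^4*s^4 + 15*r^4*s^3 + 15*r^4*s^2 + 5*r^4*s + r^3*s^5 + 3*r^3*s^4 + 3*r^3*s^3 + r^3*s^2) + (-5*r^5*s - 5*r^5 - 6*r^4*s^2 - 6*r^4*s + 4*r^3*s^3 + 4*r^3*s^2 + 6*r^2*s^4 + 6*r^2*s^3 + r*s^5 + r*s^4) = 4*r^5*s^3 + 12*r^5*s^2 + 7*r^5*s - r^5 + 5*r^4*s^4 + 15*r^4*s^3 + 9*r^4*s^2 - r^4*s + r^3*s^5 + 3*r^3*s^4 + 7*r^3*s^3 + 5*r^3*s^2 + 6*r^2*s^4 + 6*r^2*s^3 + r*s^5 + r*s^4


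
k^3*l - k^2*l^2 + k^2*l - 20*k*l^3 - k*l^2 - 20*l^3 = (k - 5*l)*(k + 4*l)*(k*l + l)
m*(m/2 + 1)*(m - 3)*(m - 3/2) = m^4/2 - 5*m^3/4 - 9*m^2/4 + 9*m/2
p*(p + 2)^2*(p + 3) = p^4 + 7*p^3 + 16*p^2 + 12*p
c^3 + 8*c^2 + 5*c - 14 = (c - 1)*(c + 2)*(c + 7)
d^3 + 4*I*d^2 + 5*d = d*(d - I)*(d + 5*I)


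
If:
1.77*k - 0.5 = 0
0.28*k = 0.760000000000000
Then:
No Solution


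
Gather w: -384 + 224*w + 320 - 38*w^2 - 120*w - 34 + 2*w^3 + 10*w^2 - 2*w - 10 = 2*w^3 - 28*w^2 + 102*w - 108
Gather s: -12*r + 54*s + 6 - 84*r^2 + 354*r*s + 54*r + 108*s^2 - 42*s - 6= -84*r^2 + 42*r + 108*s^2 + s*(354*r + 12)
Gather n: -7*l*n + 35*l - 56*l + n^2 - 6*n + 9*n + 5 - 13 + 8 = -21*l + n^2 + n*(3 - 7*l)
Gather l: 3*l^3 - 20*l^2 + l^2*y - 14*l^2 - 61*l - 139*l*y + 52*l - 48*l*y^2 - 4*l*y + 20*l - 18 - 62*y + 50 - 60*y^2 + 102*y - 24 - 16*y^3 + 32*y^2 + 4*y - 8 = 3*l^3 + l^2*(y - 34) + l*(-48*y^2 - 143*y + 11) - 16*y^3 - 28*y^2 + 44*y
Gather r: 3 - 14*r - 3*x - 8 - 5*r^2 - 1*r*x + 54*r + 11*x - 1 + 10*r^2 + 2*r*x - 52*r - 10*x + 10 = 5*r^2 + r*(x - 12) - 2*x + 4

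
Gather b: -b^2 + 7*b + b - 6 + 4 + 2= -b^2 + 8*b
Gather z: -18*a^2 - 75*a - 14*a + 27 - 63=-18*a^2 - 89*a - 36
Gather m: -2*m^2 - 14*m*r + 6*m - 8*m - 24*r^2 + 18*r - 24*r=-2*m^2 + m*(-14*r - 2) - 24*r^2 - 6*r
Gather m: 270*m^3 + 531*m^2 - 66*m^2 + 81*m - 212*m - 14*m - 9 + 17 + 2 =270*m^3 + 465*m^2 - 145*m + 10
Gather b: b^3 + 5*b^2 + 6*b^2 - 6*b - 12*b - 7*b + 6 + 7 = b^3 + 11*b^2 - 25*b + 13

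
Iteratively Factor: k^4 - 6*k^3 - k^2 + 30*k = (k - 5)*(k^3 - k^2 - 6*k) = k*(k - 5)*(k^2 - k - 6) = k*(k - 5)*(k - 3)*(k + 2)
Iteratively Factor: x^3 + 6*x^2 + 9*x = (x + 3)*(x^2 + 3*x) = x*(x + 3)*(x + 3)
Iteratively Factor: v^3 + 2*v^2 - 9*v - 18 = (v + 2)*(v^2 - 9) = (v + 2)*(v + 3)*(v - 3)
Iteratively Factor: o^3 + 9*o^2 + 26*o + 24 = (o + 4)*(o^2 + 5*o + 6) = (o + 2)*(o + 4)*(o + 3)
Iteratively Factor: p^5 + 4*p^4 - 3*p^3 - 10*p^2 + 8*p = (p + 2)*(p^4 + 2*p^3 - 7*p^2 + 4*p) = (p - 1)*(p + 2)*(p^3 + 3*p^2 - 4*p) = (p - 1)^2*(p + 2)*(p^2 + 4*p) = p*(p - 1)^2*(p + 2)*(p + 4)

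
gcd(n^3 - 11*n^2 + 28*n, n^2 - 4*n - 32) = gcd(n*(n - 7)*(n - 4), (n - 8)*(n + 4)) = 1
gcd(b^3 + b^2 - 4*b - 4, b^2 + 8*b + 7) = b + 1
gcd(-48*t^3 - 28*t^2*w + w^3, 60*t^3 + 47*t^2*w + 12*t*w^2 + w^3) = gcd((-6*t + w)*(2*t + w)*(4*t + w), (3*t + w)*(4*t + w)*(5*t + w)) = 4*t + w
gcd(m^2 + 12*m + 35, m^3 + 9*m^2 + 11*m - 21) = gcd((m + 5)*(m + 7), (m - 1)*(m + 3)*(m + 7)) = m + 7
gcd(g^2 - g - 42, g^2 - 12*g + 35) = g - 7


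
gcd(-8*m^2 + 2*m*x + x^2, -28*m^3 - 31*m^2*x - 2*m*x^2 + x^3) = 4*m + x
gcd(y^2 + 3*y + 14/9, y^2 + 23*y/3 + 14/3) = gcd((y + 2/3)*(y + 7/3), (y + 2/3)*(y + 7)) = y + 2/3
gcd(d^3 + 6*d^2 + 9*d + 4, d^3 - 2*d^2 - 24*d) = d + 4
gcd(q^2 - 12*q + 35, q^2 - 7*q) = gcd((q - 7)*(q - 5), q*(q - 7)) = q - 7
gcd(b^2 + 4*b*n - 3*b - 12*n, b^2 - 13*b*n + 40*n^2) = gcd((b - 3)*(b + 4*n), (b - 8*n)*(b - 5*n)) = 1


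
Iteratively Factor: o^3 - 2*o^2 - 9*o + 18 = (o + 3)*(o^2 - 5*o + 6) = (o - 2)*(o + 3)*(o - 3)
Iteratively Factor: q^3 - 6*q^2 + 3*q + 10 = (q + 1)*(q^2 - 7*q + 10) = (q - 2)*(q + 1)*(q - 5)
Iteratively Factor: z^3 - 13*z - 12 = (z - 4)*(z^2 + 4*z + 3) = (z - 4)*(z + 1)*(z + 3)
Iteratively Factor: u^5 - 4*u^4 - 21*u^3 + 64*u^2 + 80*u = (u - 5)*(u^4 + u^3 - 16*u^2 - 16*u) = u*(u - 5)*(u^3 + u^2 - 16*u - 16) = u*(u - 5)*(u + 4)*(u^2 - 3*u - 4) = u*(u - 5)*(u + 1)*(u + 4)*(u - 4)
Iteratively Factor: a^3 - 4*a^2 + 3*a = (a)*(a^2 - 4*a + 3) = a*(a - 1)*(a - 3)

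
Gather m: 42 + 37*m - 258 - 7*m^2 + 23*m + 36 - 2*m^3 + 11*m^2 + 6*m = -2*m^3 + 4*m^2 + 66*m - 180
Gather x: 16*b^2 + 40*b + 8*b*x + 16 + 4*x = 16*b^2 + 40*b + x*(8*b + 4) + 16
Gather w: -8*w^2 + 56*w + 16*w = -8*w^2 + 72*w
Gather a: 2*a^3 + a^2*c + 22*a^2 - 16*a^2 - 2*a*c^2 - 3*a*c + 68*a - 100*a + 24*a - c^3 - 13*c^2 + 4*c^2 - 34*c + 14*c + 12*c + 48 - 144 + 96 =2*a^3 + a^2*(c + 6) + a*(-2*c^2 - 3*c - 8) - c^3 - 9*c^2 - 8*c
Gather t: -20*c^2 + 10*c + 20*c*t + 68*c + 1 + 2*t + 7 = -20*c^2 + 78*c + t*(20*c + 2) + 8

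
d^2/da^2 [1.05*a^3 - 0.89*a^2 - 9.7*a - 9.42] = 6.3*a - 1.78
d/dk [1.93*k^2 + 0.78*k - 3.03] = 3.86*k + 0.78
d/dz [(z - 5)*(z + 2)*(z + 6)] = 3*z^2 + 6*z - 28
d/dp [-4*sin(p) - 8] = -4*cos(p)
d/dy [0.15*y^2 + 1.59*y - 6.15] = 0.3*y + 1.59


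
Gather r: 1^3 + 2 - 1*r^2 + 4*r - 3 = -r^2 + 4*r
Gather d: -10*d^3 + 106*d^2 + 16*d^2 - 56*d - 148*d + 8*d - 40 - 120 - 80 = -10*d^3 + 122*d^2 - 196*d - 240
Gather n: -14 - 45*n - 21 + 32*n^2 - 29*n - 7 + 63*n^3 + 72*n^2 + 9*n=63*n^3 + 104*n^2 - 65*n - 42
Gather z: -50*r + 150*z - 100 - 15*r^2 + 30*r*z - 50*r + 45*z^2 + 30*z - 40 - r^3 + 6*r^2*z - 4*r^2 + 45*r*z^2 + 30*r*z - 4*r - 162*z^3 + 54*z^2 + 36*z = -r^3 - 19*r^2 - 104*r - 162*z^3 + z^2*(45*r + 99) + z*(6*r^2 + 60*r + 216) - 140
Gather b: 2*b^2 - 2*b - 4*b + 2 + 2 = 2*b^2 - 6*b + 4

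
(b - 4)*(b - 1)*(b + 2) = b^3 - 3*b^2 - 6*b + 8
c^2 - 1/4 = (c - 1/2)*(c + 1/2)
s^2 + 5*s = s*(s + 5)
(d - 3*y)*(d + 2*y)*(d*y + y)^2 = d^4*y^2 - d^3*y^3 + 2*d^3*y^2 - 6*d^2*y^4 - 2*d^2*y^3 + d^2*y^2 - 12*d*y^4 - d*y^3 - 6*y^4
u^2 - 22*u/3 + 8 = (u - 6)*(u - 4/3)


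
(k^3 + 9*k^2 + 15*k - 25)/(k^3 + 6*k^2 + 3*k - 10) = (k + 5)/(k + 2)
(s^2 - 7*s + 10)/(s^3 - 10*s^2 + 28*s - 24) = (s - 5)/(s^2 - 8*s + 12)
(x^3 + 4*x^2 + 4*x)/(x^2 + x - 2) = x*(x + 2)/(x - 1)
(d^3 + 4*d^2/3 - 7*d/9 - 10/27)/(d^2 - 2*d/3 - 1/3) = (d^2 + d - 10/9)/(d - 1)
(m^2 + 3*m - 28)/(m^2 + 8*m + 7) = (m - 4)/(m + 1)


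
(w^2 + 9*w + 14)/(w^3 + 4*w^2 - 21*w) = (w + 2)/(w*(w - 3))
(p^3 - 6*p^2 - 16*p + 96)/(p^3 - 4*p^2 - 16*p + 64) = (p - 6)/(p - 4)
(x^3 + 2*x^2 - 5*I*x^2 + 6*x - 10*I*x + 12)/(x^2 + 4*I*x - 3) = (x^2 + x*(2 - 6*I) - 12*I)/(x + 3*I)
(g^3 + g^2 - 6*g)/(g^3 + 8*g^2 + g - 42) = g/(g + 7)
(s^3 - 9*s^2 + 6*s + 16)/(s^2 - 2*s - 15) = (-s^3 + 9*s^2 - 6*s - 16)/(-s^2 + 2*s + 15)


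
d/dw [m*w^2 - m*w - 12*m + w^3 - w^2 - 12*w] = 2*m*w - m + 3*w^2 - 2*w - 12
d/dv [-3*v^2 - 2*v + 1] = -6*v - 2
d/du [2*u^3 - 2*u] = 6*u^2 - 2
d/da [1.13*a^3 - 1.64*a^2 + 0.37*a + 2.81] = 3.39*a^2 - 3.28*a + 0.37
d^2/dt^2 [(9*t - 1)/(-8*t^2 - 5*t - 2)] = 2*(-(9*t - 1)*(16*t + 5)^2 + (216*t + 37)*(8*t^2 + 5*t + 2))/(8*t^2 + 5*t + 2)^3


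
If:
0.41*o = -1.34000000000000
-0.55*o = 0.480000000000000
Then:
No Solution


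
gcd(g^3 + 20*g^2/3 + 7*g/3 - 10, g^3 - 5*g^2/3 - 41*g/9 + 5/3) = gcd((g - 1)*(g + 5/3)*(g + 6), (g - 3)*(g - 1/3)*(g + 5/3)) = g + 5/3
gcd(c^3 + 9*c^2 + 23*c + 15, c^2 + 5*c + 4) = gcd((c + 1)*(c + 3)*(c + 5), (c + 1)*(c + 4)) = c + 1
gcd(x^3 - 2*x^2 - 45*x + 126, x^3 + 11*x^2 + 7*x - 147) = x^2 + 4*x - 21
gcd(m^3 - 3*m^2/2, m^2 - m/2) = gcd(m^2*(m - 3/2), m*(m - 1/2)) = m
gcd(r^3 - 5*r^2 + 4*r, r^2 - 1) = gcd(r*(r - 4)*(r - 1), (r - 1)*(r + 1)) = r - 1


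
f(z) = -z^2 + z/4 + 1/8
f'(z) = 1/4 - 2*z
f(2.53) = -5.64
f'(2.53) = -4.81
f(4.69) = -20.70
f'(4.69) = -9.13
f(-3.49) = -12.93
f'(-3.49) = 7.23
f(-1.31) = -1.92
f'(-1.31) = 2.87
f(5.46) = -28.32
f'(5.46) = -10.67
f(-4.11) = -17.79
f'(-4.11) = 8.47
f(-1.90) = -3.96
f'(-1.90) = 4.05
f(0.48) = 0.01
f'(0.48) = -0.71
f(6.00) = -34.38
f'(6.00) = -11.75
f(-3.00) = -9.62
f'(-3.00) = 6.25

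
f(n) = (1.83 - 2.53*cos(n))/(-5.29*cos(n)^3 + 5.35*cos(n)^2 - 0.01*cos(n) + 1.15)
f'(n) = (1.83 - 2.53*cos(n))*(-15.87*sin(n)*cos(n)^2 + 10.7*sin(n)*cos(n) - 0.01*sin(n))/(-5.29*cos(n)^3 + 5.35*cos(n)^2 - 0.01*cos(n) + 1.15)^2 + 2.53*sin(n)/(-5.29*cos(n)^3 + 5.35*cos(n)^2 - 0.01*cos(n) + 1.15) = (26.7674*cos(n)^3 - 42.5776*cos(n)^2 + 19.581*cos(n) + 2.8912)*sin(n)/(27.9841*cos(n)^6 - 56.603*cos(n)^5 + 28.7283*cos(n)^4 - 12.274*cos(n)^3 + 12.3051*cos(n)^2 - 0.023*cos(n) + 1.3225)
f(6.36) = -0.57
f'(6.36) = 0.34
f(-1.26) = 0.71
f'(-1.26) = -2.41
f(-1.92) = 1.35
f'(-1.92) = 2.34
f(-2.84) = 0.40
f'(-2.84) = 0.20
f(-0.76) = -0.00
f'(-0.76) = -0.90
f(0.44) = -0.29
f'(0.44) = 0.93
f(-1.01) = 0.26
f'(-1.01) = -1.29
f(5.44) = 0.08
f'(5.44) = -0.97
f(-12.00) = -0.17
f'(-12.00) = 0.88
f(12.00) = -0.17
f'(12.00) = -0.88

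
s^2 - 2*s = s*(s - 2)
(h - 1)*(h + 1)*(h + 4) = h^3 + 4*h^2 - h - 4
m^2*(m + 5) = m^3 + 5*m^2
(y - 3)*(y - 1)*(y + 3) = y^3 - y^2 - 9*y + 9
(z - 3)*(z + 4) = z^2 + z - 12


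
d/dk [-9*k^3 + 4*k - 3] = 4 - 27*k^2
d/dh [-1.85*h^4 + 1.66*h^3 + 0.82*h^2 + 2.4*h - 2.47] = -7.4*h^3 + 4.98*h^2 + 1.64*h + 2.4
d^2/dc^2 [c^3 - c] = 6*c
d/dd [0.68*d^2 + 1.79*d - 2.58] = 1.36*d + 1.79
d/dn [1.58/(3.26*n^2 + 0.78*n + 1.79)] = (-10.3016*n - 1.2324)/(3.26*n^2 + 0.78*n + 1.79)^2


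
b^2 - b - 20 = (b - 5)*(b + 4)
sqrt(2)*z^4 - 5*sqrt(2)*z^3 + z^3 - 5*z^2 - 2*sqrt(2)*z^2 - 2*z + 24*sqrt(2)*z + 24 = (z - 4)*(z - 3)*(z + 2)*(sqrt(2)*z + 1)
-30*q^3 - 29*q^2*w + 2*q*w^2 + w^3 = (-5*q + w)*(q + w)*(6*q + w)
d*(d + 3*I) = d^2 + 3*I*d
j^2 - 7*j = j*(j - 7)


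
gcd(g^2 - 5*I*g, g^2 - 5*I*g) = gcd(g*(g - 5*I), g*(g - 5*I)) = g^2 - 5*I*g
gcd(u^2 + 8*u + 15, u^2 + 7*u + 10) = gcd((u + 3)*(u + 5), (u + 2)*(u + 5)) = u + 5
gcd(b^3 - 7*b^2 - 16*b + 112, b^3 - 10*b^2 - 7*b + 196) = b^2 - 3*b - 28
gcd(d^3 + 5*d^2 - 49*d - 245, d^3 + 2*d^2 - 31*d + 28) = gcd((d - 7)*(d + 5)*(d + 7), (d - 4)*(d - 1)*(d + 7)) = d + 7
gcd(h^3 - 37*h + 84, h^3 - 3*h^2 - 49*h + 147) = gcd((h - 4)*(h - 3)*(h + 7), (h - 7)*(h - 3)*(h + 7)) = h^2 + 4*h - 21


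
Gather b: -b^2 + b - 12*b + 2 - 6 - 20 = -b^2 - 11*b - 24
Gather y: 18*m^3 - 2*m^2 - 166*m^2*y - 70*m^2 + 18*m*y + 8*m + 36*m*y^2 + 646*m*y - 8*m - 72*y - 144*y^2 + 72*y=18*m^3 - 72*m^2 + y^2*(36*m - 144) + y*(-166*m^2 + 664*m)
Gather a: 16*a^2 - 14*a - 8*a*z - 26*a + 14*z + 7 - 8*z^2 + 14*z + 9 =16*a^2 + a*(-8*z - 40) - 8*z^2 + 28*z + 16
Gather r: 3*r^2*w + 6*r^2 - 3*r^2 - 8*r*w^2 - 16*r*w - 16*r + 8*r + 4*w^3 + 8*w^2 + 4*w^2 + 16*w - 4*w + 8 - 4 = r^2*(3*w + 3) + r*(-8*w^2 - 16*w - 8) + 4*w^3 + 12*w^2 + 12*w + 4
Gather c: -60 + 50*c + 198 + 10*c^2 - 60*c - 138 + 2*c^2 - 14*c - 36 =12*c^2 - 24*c - 36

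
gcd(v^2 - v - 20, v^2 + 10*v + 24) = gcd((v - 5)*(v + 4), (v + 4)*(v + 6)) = v + 4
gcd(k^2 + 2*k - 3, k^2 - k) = k - 1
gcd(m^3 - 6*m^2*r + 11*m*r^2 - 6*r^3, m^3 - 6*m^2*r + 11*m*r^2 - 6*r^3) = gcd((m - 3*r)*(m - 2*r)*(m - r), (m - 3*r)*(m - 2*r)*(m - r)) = -m^3 + 6*m^2*r - 11*m*r^2 + 6*r^3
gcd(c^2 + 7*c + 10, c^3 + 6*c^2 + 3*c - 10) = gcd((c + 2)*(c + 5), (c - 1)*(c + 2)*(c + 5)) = c^2 + 7*c + 10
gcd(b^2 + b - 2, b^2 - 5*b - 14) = b + 2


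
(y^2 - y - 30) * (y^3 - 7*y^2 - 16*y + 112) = y^5 - 8*y^4 - 39*y^3 + 338*y^2 + 368*y - 3360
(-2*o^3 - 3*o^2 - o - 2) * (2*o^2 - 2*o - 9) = -4*o^5 - 2*o^4 + 22*o^3 + 25*o^2 + 13*o + 18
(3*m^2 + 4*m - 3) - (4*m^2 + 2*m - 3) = -m^2 + 2*m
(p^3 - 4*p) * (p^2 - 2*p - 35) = p^5 - 2*p^4 - 39*p^3 + 8*p^2 + 140*p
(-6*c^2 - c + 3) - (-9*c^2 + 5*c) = 3*c^2 - 6*c + 3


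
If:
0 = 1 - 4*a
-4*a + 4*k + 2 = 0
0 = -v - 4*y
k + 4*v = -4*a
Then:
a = 1/4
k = -1/4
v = -3/16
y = 3/64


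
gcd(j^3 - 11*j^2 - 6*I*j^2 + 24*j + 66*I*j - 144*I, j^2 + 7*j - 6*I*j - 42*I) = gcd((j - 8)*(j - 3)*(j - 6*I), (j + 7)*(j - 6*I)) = j - 6*I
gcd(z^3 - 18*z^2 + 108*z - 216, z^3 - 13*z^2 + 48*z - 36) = z^2 - 12*z + 36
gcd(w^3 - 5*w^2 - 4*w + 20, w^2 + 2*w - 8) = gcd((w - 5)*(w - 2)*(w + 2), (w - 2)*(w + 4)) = w - 2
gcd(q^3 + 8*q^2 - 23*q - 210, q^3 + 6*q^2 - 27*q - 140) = q^2 + 2*q - 35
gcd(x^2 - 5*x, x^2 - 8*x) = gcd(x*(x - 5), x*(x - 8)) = x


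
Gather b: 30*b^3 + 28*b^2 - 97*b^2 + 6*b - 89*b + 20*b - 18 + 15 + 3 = 30*b^3 - 69*b^2 - 63*b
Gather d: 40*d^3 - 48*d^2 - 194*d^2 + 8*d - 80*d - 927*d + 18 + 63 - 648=40*d^3 - 242*d^2 - 999*d - 567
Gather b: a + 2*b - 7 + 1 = a + 2*b - 6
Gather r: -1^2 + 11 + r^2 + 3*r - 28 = r^2 + 3*r - 18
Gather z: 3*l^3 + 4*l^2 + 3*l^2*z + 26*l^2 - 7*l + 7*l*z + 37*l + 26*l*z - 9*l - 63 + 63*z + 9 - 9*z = 3*l^3 + 30*l^2 + 21*l + z*(3*l^2 + 33*l + 54) - 54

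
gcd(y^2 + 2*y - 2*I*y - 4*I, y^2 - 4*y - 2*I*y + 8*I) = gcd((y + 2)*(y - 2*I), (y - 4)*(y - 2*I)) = y - 2*I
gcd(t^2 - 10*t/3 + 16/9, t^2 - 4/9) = t - 2/3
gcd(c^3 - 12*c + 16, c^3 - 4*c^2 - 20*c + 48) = c^2 + 2*c - 8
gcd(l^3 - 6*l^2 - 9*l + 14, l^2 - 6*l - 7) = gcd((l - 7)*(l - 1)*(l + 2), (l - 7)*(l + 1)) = l - 7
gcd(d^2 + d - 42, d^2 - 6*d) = d - 6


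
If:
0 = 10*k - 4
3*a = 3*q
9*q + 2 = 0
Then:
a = -2/9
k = 2/5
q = -2/9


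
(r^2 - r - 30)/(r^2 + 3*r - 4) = (r^2 - r - 30)/(r^2 + 3*r - 4)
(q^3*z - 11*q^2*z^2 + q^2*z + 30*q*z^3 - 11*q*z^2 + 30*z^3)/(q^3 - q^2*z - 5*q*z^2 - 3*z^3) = z*(-q^3 + 11*q^2*z - q^2 - 30*q*z^2 + 11*q*z - 30*z^2)/(-q^3 + q^2*z + 5*q*z^2 + 3*z^3)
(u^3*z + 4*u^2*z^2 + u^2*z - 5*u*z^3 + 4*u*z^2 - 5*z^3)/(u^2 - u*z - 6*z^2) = z*(-u^3 - 4*u^2*z - u^2 + 5*u*z^2 - 4*u*z + 5*z^2)/(-u^2 + u*z + 6*z^2)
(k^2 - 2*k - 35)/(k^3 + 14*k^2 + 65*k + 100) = (k - 7)/(k^2 + 9*k + 20)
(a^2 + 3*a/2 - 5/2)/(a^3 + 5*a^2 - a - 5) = (a + 5/2)/(a^2 + 6*a + 5)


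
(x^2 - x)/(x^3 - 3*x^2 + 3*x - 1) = x/(x^2 - 2*x + 1)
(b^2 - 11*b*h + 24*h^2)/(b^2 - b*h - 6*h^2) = (b - 8*h)/(b + 2*h)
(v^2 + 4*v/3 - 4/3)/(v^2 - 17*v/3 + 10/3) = (v + 2)/(v - 5)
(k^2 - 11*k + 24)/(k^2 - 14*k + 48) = (k - 3)/(k - 6)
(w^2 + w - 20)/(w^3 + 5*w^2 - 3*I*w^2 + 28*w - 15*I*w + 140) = (w - 4)/(w^2 - 3*I*w + 28)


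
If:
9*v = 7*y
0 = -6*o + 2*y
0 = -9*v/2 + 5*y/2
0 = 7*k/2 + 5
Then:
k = -10/7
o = 0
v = 0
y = 0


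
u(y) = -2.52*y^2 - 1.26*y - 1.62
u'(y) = -5.04*y - 1.26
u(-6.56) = -101.80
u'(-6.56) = 31.80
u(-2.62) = -15.62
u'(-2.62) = 11.94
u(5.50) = -84.78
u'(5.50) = -28.98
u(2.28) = -17.59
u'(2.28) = -12.75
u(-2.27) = -11.75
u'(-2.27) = 10.18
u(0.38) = -2.46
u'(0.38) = -3.18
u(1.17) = -6.54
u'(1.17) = -7.16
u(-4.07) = -38.24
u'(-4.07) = 19.25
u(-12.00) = -349.38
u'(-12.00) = 59.22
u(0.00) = -1.62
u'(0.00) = -1.26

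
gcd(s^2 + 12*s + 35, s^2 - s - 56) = s + 7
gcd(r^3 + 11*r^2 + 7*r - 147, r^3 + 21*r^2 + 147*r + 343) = r^2 + 14*r + 49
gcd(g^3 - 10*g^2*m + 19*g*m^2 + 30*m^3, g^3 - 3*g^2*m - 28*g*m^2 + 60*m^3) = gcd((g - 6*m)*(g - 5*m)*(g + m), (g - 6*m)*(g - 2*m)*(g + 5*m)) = g - 6*m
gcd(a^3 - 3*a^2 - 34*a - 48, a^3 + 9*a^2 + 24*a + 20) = a + 2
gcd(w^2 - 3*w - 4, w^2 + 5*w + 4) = w + 1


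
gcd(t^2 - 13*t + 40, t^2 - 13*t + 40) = t^2 - 13*t + 40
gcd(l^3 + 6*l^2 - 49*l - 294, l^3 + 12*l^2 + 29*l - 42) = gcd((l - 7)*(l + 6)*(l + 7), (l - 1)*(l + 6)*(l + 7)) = l^2 + 13*l + 42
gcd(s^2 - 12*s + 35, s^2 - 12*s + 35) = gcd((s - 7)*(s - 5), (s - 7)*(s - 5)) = s^2 - 12*s + 35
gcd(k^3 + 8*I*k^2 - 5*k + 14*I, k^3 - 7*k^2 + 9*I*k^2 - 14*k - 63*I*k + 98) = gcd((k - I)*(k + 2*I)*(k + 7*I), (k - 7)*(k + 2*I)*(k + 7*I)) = k^2 + 9*I*k - 14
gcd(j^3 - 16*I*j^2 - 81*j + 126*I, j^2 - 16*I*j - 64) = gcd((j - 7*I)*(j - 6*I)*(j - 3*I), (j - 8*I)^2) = 1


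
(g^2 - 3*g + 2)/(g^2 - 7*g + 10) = (g - 1)/(g - 5)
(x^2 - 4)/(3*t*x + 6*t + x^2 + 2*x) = (x - 2)/(3*t + x)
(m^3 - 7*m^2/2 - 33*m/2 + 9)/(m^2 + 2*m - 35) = (2*m^3 - 7*m^2 - 33*m + 18)/(2*(m^2 + 2*m - 35))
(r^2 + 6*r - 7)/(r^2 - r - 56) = (r - 1)/(r - 8)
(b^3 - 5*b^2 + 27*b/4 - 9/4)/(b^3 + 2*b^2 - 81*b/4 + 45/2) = (2*b^2 - 7*b + 3)/(2*b^2 + 7*b - 30)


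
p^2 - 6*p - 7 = (p - 7)*(p + 1)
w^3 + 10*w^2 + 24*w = w*(w + 4)*(w + 6)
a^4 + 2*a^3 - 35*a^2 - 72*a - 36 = (a - 6)*(a + 1)^2*(a + 6)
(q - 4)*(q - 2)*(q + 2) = q^3 - 4*q^2 - 4*q + 16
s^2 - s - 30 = (s - 6)*(s + 5)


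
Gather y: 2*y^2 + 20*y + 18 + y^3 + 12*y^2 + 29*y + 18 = y^3 + 14*y^2 + 49*y + 36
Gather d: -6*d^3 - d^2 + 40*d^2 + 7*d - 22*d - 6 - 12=-6*d^3 + 39*d^2 - 15*d - 18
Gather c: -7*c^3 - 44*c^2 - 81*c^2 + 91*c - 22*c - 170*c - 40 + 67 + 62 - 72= -7*c^3 - 125*c^2 - 101*c + 17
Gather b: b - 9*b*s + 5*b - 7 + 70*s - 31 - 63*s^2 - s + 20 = b*(6 - 9*s) - 63*s^2 + 69*s - 18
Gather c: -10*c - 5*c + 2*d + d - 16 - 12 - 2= -15*c + 3*d - 30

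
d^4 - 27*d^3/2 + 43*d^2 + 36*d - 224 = (d - 8)*(d - 4)*(d - 7/2)*(d + 2)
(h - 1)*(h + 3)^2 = h^3 + 5*h^2 + 3*h - 9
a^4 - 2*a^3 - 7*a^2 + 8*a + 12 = (a - 3)*(a - 2)*(a + 1)*(a + 2)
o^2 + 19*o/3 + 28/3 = (o + 7/3)*(o + 4)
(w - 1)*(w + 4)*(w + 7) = w^3 + 10*w^2 + 17*w - 28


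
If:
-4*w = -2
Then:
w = 1/2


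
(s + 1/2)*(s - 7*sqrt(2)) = s^2 - 7*sqrt(2)*s + s/2 - 7*sqrt(2)/2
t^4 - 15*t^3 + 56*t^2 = t^2*(t - 8)*(t - 7)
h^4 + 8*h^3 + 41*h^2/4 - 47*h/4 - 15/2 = (h - 1)*(h + 1/2)*(h + 5/2)*(h + 6)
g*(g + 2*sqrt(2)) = g^2 + 2*sqrt(2)*g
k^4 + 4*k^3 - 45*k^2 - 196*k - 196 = (k - 7)*(k + 2)^2*(k + 7)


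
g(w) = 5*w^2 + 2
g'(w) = 10*w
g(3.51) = 63.60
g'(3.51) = 35.10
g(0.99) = 6.90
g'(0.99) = 9.90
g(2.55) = 34.51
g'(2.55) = 25.50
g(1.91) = 20.24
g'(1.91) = 19.10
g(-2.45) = 32.01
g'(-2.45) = -24.50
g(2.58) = 35.28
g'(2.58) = 25.80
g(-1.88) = 19.67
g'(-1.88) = -18.80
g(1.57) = 14.32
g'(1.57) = 15.70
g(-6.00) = 182.00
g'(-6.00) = -60.00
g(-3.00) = 47.00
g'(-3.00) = -30.00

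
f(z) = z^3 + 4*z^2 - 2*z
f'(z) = 3*z^2 + 8*z - 2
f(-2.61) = 14.69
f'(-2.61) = -2.44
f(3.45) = 81.77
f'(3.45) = 61.31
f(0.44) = -0.02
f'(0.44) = 2.10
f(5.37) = 259.46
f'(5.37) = 127.47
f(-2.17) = 12.96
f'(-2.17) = -5.23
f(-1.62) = 9.49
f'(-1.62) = -7.09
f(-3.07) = 14.91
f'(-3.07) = 1.71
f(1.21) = 5.21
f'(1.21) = 12.07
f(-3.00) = 15.00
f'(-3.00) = 1.00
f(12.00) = 2280.00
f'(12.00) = 526.00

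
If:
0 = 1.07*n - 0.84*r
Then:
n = 0.785046728971963*r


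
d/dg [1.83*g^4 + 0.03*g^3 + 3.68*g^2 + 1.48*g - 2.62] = 7.32*g^3 + 0.09*g^2 + 7.36*g + 1.48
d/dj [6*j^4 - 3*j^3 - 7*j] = 24*j^3 - 9*j^2 - 7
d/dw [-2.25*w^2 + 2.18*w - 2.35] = 2.18 - 4.5*w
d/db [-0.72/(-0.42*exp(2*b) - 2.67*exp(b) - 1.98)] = (-0.6048*exp(b) - 1.9224)*exp(b)/(0.42*exp(2*b) + 2.67*exp(b) + 1.98)^2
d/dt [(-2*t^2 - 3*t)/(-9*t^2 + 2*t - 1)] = (-31*t^2 + 4*t + 3)/(81*t^4 - 36*t^3 + 22*t^2 - 4*t + 1)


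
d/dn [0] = 0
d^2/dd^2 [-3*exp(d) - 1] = -3*exp(d)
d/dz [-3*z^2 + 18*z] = 18 - 6*z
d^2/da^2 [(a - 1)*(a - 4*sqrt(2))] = 2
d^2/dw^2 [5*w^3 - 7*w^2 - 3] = 30*w - 14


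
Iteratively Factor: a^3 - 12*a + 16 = (a - 2)*(a^2 + 2*a - 8) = (a - 2)*(a + 4)*(a - 2)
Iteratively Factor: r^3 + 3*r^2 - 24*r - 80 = (r + 4)*(r^2 - r - 20) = (r + 4)^2*(r - 5)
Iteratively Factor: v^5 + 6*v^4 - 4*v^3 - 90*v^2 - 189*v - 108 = (v + 3)*(v^4 + 3*v^3 - 13*v^2 - 51*v - 36) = (v + 3)^2*(v^3 - 13*v - 12) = (v + 1)*(v + 3)^2*(v^2 - v - 12) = (v - 4)*(v + 1)*(v + 3)^2*(v + 3)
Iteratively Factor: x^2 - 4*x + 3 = (x - 1)*(x - 3)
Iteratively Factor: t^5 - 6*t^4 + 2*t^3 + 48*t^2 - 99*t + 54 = (t - 3)*(t^4 - 3*t^3 - 7*t^2 + 27*t - 18) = (t - 3)*(t + 3)*(t^3 - 6*t^2 + 11*t - 6) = (t - 3)*(t - 1)*(t + 3)*(t^2 - 5*t + 6) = (t - 3)^2*(t - 1)*(t + 3)*(t - 2)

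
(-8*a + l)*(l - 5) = -8*a*l + 40*a + l^2 - 5*l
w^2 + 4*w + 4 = (w + 2)^2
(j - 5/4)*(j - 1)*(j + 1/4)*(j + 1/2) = j^4 - 3*j^3/2 - 5*j^2/16 + 21*j/32 + 5/32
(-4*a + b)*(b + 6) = -4*a*b - 24*a + b^2 + 6*b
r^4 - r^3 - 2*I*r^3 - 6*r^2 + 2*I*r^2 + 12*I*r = r*(r - 3)*(r + 2)*(r - 2*I)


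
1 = 1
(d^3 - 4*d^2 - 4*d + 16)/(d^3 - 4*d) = (d - 4)/d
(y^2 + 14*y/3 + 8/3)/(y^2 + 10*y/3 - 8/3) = (3*y + 2)/(3*y - 2)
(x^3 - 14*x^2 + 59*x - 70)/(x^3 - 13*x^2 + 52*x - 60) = (x - 7)/(x - 6)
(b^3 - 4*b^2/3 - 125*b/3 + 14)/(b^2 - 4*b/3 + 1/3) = (b^2 - b - 42)/(b - 1)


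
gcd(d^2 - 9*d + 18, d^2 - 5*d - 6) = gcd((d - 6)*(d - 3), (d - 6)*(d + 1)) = d - 6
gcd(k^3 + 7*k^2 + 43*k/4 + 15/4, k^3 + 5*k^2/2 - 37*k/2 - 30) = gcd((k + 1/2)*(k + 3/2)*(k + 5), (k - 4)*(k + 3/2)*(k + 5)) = k^2 + 13*k/2 + 15/2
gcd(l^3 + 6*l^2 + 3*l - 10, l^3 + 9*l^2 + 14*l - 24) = l - 1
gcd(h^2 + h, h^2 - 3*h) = h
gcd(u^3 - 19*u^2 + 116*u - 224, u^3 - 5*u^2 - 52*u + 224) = u^2 - 12*u + 32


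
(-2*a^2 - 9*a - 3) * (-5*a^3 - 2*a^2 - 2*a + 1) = 10*a^5 + 49*a^4 + 37*a^3 + 22*a^2 - 3*a - 3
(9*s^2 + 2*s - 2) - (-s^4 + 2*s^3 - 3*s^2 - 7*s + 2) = s^4 - 2*s^3 + 12*s^2 + 9*s - 4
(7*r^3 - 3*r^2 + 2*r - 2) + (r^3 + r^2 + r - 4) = 8*r^3 - 2*r^2 + 3*r - 6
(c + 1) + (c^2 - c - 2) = c^2 - 1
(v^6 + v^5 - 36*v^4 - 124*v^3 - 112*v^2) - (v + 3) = v^6 + v^5 - 36*v^4 - 124*v^3 - 112*v^2 - v - 3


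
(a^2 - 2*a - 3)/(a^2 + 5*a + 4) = (a - 3)/(a + 4)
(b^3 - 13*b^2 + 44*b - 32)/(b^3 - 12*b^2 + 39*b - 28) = (b - 8)/(b - 7)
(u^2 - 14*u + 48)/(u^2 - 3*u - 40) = (u - 6)/(u + 5)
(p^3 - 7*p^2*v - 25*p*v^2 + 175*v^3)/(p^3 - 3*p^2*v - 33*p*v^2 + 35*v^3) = (p - 5*v)/(p - v)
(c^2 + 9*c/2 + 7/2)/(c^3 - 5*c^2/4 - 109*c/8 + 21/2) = 4*(c + 1)/(4*c^2 - 19*c + 12)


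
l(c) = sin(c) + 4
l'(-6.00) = 0.96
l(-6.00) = 4.28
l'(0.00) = 1.00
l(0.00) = 4.00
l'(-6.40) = 0.99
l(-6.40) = 3.88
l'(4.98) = 0.26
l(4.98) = 3.04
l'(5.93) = 0.94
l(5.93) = 3.65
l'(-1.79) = -0.22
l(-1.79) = 3.02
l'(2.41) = -0.74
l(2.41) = 4.67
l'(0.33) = 0.95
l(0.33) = 4.32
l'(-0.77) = 0.72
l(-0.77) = 3.30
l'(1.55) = 0.02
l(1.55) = 5.00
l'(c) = cos(c)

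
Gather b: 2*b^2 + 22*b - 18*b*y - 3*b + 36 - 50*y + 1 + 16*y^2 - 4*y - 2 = 2*b^2 + b*(19 - 18*y) + 16*y^2 - 54*y + 35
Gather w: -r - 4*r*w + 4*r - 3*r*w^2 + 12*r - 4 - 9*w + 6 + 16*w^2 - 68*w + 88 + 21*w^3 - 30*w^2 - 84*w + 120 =15*r + 21*w^3 + w^2*(-3*r - 14) + w*(-4*r - 161) + 210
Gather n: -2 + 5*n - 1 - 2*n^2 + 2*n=-2*n^2 + 7*n - 3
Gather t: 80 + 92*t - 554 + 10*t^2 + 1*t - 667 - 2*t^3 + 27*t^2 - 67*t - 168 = -2*t^3 + 37*t^2 + 26*t - 1309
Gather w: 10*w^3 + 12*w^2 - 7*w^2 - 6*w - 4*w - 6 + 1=10*w^3 + 5*w^2 - 10*w - 5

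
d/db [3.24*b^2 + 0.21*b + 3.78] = 6.48*b + 0.21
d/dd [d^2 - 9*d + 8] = 2*d - 9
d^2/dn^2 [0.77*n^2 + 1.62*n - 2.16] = 1.54000000000000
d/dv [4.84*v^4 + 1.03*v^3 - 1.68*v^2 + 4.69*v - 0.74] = 19.36*v^3 + 3.09*v^2 - 3.36*v + 4.69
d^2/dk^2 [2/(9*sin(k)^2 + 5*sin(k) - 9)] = 2*(-324*sin(k)^4 - 135*sin(k)^3 + 137*sin(k)^2 + 225*sin(k) + 212)/(5*sin(k) - 9*cos(k)^2)^3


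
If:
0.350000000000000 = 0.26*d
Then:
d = 1.35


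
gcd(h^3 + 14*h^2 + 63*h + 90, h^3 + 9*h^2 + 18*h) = h^2 + 9*h + 18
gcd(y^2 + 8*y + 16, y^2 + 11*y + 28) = y + 4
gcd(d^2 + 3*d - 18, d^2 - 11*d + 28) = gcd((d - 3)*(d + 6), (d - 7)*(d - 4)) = 1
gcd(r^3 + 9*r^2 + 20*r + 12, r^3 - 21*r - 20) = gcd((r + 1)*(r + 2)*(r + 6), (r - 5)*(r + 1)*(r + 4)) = r + 1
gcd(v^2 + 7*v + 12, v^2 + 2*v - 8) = v + 4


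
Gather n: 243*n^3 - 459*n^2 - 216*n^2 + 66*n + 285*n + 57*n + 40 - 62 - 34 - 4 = 243*n^3 - 675*n^2 + 408*n - 60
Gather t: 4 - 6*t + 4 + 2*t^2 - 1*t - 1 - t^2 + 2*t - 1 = t^2 - 5*t + 6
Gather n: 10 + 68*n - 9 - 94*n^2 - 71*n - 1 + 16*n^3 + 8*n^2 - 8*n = 16*n^3 - 86*n^2 - 11*n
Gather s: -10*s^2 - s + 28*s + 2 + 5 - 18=-10*s^2 + 27*s - 11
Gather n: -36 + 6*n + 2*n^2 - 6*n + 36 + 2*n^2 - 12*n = 4*n^2 - 12*n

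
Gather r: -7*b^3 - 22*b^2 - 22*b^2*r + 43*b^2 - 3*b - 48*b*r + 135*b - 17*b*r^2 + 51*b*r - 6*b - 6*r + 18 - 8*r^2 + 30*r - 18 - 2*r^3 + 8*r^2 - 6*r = -7*b^3 + 21*b^2 - 17*b*r^2 + 126*b - 2*r^3 + r*(-22*b^2 + 3*b + 18)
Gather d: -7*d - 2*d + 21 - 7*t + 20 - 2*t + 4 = -9*d - 9*t + 45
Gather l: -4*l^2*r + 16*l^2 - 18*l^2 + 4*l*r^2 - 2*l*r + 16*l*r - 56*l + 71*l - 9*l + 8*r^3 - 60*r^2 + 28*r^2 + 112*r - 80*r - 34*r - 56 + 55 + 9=l^2*(-4*r - 2) + l*(4*r^2 + 14*r + 6) + 8*r^3 - 32*r^2 - 2*r + 8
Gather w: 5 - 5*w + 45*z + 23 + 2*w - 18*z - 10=-3*w + 27*z + 18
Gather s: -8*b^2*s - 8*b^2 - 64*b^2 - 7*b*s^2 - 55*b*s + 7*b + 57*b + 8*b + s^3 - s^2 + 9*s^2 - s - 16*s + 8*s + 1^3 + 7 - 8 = -72*b^2 + 72*b + s^3 + s^2*(8 - 7*b) + s*(-8*b^2 - 55*b - 9)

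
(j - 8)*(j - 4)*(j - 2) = j^3 - 14*j^2 + 56*j - 64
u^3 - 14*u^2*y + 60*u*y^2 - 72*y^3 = (u - 6*y)^2*(u - 2*y)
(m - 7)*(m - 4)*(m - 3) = m^3 - 14*m^2 + 61*m - 84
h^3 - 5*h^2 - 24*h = h*(h - 8)*(h + 3)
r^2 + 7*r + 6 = (r + 1)*(r + 6)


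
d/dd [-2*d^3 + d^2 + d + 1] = -6*d^2 + 2*d + 1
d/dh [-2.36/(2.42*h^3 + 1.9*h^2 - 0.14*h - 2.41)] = (17.1336*h^2 + 8.968*h - 0.3304)/(2.42*h^3 + 1.9*h^2 - 0.14*h - 2.41)^2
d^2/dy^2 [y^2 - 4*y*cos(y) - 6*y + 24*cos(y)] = 4*y*cos(y) + 8*sin(y) - 24*cos(y) + 2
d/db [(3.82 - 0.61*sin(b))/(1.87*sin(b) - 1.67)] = -6.1247*cos(b)/(1.87*sin(b) - 1.67)^2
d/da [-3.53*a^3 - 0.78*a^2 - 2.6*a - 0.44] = -10.59*a^2 - 1.56*a - 2.6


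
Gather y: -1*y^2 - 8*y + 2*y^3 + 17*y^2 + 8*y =2*y^3 + 16*y^2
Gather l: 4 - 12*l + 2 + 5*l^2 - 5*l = 5*l^2 - 17*l + 6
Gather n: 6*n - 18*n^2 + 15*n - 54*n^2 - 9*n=-72*n^2 + 12*n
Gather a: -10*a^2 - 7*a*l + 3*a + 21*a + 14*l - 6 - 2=-10*a^2 + a*(24 - 7*l) + 14*l - 8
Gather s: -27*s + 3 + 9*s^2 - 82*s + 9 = 9*s^2 - 109*s + 12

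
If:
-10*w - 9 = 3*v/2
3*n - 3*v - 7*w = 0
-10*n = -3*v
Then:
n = 9/5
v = 6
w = -9/5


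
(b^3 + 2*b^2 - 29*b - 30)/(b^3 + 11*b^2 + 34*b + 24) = (b - 5)/(b + 4)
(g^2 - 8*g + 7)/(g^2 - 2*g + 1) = (g - 7)/(g - 1)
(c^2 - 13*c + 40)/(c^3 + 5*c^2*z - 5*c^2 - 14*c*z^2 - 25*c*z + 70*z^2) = (8 - c)/(-c^2 - 5*c*z + 14*z^2)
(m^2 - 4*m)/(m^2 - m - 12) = m/(m + 3)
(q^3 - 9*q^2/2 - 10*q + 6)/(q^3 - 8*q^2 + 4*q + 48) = (q - 1/2)/(q - 4)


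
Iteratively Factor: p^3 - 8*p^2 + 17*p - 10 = (p - 1)*(p^2 - 7*p + 10) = (p - 5)*(p - 1)*(p - 2)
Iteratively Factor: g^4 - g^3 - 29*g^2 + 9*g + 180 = (g + 4)*(g^3 - 5*g^2 - 9*g + 45) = (g + 3)*(g + 4)*(g^2 - 8*g + 15) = (g - 3)*(g + 3)*(g + 4)*(g - 5)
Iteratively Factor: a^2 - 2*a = (a)*(a - 2)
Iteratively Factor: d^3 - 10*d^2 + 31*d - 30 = (d - 5)*(d^2 - 5*d + 6) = (d - 5)*(d - 2)*(d - 3)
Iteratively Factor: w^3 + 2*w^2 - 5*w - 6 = (w + 3)*(w^2 - w - 2) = (w + 1)*(w + 3)*(w - 2)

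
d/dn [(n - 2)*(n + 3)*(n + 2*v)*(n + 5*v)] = 4*n^3 + 21*n^2*v + 3*n^2 + 20*n*v^2 + 14*n*v - 12*n + 10*v^2 - 42*v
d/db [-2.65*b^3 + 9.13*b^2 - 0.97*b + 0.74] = -7.95*b^2 + 18.26*b - 0.97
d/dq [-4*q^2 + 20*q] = 20 - 8*q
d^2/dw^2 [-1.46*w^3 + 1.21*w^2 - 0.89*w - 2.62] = 2.42 - 8.76*w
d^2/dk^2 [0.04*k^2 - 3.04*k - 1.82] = 0.0800000000000000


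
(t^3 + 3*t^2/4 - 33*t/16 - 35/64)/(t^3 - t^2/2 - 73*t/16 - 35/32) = (4*t - 5)/(2*(2*t - 5))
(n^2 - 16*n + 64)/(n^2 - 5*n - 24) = (n - 8)/(n + 3)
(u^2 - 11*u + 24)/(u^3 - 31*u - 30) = (-u^2 + 11*u - 24)/(-u^3 + 31*u + 30)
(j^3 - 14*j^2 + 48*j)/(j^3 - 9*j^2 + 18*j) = (j - 8)/(j - 3)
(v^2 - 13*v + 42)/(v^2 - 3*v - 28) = (v - 6)/(v + 4)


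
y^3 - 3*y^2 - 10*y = y*(y - 5)*(y + 2)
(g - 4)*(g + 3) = g^2 - g - 12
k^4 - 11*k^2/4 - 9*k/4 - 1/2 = (k - 2)*(k + 1/2)^2*(k + 1)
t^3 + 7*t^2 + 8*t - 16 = (t - 1)*(t + 4)^2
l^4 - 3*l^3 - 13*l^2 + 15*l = l*(l - 5)*(l - 1)*(l + 3)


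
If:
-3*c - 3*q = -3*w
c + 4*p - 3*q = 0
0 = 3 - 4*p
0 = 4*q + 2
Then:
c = -9/2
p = 3/4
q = -1/2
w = -5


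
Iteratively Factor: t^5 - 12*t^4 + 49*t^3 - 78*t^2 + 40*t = (t - 4)*(t^4 - 8*t^3 + 17*t^2 - 10*t) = (t - 4)*(t - 1)*(t^3 - 7*t^2 + 10*t) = (t - 4)*(t - 2)*(t - 1)*(t^2 - 5*t) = t*(t - 4)*(t - 2)*(t - 1)*(t - 5)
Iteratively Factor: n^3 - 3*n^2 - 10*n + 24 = (n - 2)*(n^2 - n - 12) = (n - 2)*(n + 3)*(n - 4)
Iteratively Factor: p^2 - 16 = (p + 4)*(p - 4)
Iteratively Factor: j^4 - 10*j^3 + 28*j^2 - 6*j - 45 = (j - 3)*(j^3 - 7*j^2 + 7*j + 15) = (j - 3)^2*(j^2 - 4*j - 5) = (j - 3)^2*(j + 1)*(j - 5)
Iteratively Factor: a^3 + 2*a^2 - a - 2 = (a - 1)*(a^2 + 3*a + 2) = (a - 1)*(a + 1)*(a + 2)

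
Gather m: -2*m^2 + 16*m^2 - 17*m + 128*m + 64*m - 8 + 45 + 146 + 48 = 14*m^2 + 175*m + 231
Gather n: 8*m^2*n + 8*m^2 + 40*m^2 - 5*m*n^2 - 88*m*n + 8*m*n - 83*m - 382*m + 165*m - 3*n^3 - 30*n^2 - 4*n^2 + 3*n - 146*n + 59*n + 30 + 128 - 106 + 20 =48*m^2 - 300*m - 3*n^3 + n^2*(-5*m - 34) + n*(8*m^2 - 80*m - 84) + 72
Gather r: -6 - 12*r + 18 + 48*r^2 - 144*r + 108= 48*r^2 - 156*r + 120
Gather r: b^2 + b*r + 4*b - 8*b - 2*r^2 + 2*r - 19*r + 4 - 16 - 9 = b^2 - 4*b - 2*r^2 + r*(b - 17) - 21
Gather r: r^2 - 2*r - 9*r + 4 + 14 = r^2 - 11*r + 18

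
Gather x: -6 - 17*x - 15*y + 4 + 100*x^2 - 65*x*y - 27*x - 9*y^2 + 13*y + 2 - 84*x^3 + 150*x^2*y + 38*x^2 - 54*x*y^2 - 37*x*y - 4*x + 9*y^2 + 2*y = -84*x^3 + x^2*(150*y + 138) + x*(-54*y^2 - 102*y - 48)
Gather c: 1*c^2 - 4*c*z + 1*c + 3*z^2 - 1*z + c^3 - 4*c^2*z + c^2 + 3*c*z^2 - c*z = c^3 + c^2*(2 - 4*z) + c*(3*z^2 - 5*z + 1) + 3*z^2 - z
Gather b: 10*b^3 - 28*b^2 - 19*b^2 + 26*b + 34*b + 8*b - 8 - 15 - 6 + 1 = 10*b^3 - 47*b^2 + 68*b - 28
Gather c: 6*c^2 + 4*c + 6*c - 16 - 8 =6*c^2 + 10*c - 24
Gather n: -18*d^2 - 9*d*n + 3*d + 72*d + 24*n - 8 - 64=-18*d^2 + 75*d + n*(24 - 9*d) - 72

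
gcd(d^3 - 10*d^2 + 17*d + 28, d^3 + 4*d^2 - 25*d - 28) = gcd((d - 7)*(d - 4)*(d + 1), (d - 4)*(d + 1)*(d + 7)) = d^2 - 3*d - 4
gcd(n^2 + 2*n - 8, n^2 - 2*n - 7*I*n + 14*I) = n - 2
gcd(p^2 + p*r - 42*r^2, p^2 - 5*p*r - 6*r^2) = p - 6*r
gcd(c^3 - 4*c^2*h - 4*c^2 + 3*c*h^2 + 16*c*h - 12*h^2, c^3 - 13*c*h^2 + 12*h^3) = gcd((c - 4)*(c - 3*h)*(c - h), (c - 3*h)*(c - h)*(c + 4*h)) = c^2 - 4*c*h + 3*h^2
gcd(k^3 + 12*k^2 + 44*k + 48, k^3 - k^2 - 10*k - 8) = k + 2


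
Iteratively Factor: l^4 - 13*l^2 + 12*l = (l + 4)*(l^3 - 4*l^2 + 3*l) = l*(l + 4)*(l^2 - 4*l + 3) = l*(l - 3)*(l + 4)*(l - 1)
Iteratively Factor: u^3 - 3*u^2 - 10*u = (u)*(u^2 - 3*u - 10) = u*(u - 5)*(u + 2)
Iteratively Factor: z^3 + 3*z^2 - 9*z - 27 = (z + 3)*(z^2 - 9) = (z - 3)*(z + 3)*(z + 3)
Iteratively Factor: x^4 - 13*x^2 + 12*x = (x - 1)*(x^3 + x^2 - 12*x) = (x - 1)*(x + 4)*(x^2 - 3*x) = x*(x - 1)*(x + 4)*(x - 3)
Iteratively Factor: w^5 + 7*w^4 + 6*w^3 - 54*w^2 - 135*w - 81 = (w + 3)*(w^4 + 4*w^3 - 6*w^2 - 36*w - 27) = (w + 3)^2*(w^3 + w^2 - 9*w - 9) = (w + 3)^3*(w^2 - 2*w - 3) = (w - 3)*(w + 3)^3*(w + 1)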